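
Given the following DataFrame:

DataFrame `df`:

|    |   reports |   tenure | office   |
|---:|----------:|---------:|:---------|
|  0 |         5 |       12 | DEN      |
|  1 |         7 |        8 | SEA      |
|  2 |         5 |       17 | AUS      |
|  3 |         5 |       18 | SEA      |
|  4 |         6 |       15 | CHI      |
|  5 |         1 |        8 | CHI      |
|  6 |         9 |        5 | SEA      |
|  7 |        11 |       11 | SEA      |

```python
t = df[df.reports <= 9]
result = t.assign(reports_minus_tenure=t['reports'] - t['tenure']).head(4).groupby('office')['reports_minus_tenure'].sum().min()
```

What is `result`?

-14

filter rows where reports <= 9:
   reports  tenure office
0        5      12    DEN
1        7       8    SEA
2        5      17    AUS
3        5      18    SEA
4        6      15    CHI
5        1       8    CHI
6        9       5    SEA
add column reports_minus_tenure = t['reports'] - t['tenure']:
   reports  tenure office  reports_minus_tenure
0        5      12    DEN                    -7
1        7       8    SEA                    -1
2        5      17    AUS                   -12
3        5      18    SEA                   -13
4        6      15    CHI                    -9
5        1       8    CHI                    -7
6        9       5    SEA                     4
take first 4 rows:
   reports  tenure office  reports_minus_tenure
0        5      12    DEN                    -7
1        7       8    SEA                    -1
2        5      17    AUS                   -12
3        5      18    SEA                   -13
group by office, sum of reports_minus_tenure:
office
AUS   -12
DEN    -7
SEA   -14
Name: reports_minus_tenure, dtype: int64
The min of the resulting series is -14.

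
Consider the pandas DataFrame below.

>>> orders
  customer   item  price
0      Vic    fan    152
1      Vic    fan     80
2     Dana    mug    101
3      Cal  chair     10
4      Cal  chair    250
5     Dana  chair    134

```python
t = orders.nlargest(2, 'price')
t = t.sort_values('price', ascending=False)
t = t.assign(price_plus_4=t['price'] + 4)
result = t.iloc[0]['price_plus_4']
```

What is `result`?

254

take 2 rows with largest price:
  customer   item  price
4      Cal  chair    250
0      Vic    fan    152
sort by price descending:
  customer   item  price
4      Cal  chair    250
0      Vic    fan    152
add column price_plus_4 = t['price'] + 4:
  customer   item  price  price_plus_4
4      Cal  chair    250           254
0      Vic    fan    152           156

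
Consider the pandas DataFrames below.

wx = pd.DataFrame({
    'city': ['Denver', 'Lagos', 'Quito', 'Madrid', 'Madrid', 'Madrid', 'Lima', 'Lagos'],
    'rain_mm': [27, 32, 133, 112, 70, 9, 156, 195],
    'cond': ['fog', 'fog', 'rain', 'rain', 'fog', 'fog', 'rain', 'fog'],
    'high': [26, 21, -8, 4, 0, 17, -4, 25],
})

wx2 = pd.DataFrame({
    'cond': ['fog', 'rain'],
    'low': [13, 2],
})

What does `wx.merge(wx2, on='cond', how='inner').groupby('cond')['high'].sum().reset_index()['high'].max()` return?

merge on 'cond' (how='inner') → 8 rows:
     city  rain_mm  cond  high  low
0  Denver       27   fog    26   13
1   Lagos       32   fog    21   13
2   Quito      133  rain    -8    2
3  Madrid      112  rain     4    2
4  Madrid       70   fog     0   13
5  Madrid        9   fog    17   13
6    Lima      156  rain    -4    2
7   Lagos      195   fog    25   13
group by cond, sum of high:
cond
fog     89
rain    -8
Name: high, dtype: int64
reset_index():
   cond  high
0   fog    89
1  rain    -8
So max() = 89.

89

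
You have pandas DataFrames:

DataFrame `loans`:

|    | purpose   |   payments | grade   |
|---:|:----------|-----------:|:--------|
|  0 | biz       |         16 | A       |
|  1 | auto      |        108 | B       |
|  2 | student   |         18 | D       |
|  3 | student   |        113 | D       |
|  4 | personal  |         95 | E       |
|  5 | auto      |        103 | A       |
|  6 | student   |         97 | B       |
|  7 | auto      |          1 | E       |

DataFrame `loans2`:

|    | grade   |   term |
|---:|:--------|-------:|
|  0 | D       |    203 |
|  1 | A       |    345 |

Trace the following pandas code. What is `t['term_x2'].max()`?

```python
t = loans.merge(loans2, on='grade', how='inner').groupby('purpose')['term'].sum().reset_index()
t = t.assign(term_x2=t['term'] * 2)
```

812

merge on 'grade' (how='inner') → 4 rows:
   purpose  payments grade  term
0      biz        16     A   345
1  student        18     D   203
2  student       113     D   203
3     auto       103     A   345
group by purpose, sum of term:
purpose
auto       345
biz        345
student    406
Name: term, dtype: int64
reset_index():
   purpose  term
0     auto   345
1      biz   345
2  student   406
add column term_x2 = t['term'] * 2:
   purpose  term  term_x2
0     auto   345      690
1      biz   345      690
2  student   406      812
Hence 812.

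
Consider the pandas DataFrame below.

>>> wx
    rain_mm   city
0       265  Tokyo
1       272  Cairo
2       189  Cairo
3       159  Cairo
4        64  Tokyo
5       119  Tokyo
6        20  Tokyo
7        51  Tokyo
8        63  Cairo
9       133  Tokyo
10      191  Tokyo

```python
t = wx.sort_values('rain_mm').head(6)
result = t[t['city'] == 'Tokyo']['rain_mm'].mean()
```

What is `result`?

sort by rain_mm:
    rain_mm   city
6        20  Tokyo
7        51  Tokyo
8        63  Cairo
4        64  Tokyo
5       119  Tokyo
9       133  Tokyo
3       159  Cairo
2       189  Cairo
10      191  Tokyo
0       265  Tokyo
1       272  Cairo
take first 6 rows:
   rain_mm   city
6       20  Tokyo
7       51  Tokyo
8       63  Cairo
4       64  Tokyo
5      119  Tokyo
9      133  Tokyo
filter rows where city == 'Tokyo':
   rain_mm   city
6       20  Tokyo
7       51  Tokyo
4       64  Tokyo
5      119  Tokyo
9      133  Tokyo
Taking the mean of column 'rain_mm' gives 77.4.

77.4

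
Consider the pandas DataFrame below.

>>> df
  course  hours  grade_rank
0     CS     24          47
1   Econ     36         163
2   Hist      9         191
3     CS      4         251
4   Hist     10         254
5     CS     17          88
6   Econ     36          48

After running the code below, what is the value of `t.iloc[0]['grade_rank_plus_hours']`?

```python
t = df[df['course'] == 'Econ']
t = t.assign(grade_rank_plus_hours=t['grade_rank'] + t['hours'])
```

filter rows where course == 'Econ':
  course  hours  grade_rank
1   Econ     36         163
6   Econ     36          48
add column grade_rank_plus_hours = t['grade_rank'] + t['hours']:
  course  hours  grade_rank  grade_rank_plus_hours
1   Econ     36         163                    199
6   Econ     36          48                     84
value at position 0, column 'grade_rank_plus_hours' → 199

199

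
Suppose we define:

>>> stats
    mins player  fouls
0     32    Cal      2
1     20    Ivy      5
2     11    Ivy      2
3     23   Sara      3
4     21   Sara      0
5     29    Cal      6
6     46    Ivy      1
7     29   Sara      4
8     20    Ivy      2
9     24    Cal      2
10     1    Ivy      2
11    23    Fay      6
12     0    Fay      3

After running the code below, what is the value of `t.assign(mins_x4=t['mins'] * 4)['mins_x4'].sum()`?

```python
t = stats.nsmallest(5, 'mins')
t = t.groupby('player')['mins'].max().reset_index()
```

80

take 5 rows with smallest mins:
    mins player  fouls
12     0    Fay      3
10     1    Ivy      2
2     11    Ivy      2
1     20    Ivy      5
8     20    Ivy      2
group by player, max of mins:
player
Fay     0
Ivy    20
Name: mins, dtype: int64
reset_index():
  player  mins
0    Fay     0
1    Ivy    20
add column mins_x4 = t['mins'] * 4:
  player  mins  mins_x4
0    Fay     0        0
1    Ivy    20       80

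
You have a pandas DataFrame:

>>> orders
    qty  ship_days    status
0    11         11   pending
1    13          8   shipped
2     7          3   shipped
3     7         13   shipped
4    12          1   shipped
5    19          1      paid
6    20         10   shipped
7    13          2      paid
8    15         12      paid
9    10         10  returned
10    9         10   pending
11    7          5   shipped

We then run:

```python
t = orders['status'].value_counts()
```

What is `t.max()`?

6

value_counts of status:
status
shipped     6
paid        3
pending     2
returned    1
Name: count, dtype: int64
Finally, max of the resulting series = 6.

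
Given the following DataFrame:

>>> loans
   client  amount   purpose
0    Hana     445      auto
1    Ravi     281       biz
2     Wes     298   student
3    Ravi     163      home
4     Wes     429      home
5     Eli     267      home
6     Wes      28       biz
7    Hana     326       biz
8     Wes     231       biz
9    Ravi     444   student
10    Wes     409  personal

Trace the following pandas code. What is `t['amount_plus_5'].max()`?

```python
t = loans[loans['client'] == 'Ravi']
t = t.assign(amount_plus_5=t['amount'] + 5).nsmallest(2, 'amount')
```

filter rows where client == 'Ravi':
  client  amount  purpose
1   Ravi     281      biz
3   Ravi     163     home
9   Ravi     444  student
add column amount_plus_5 = t['amount'] + 5:
  client  amount  purpose  amount_plus_5
1   Ravi     281      biz            286
3   Ravi     163     home            168
9   Ravi     444  student            449
take 2 rows with smallest amount:
  client  amount purpose  amount_plus_5
3   Ravi     163    home            168
1   Ravi     281     biz            286
Reading off the max of column 'amount_plus_5', we get 286.

286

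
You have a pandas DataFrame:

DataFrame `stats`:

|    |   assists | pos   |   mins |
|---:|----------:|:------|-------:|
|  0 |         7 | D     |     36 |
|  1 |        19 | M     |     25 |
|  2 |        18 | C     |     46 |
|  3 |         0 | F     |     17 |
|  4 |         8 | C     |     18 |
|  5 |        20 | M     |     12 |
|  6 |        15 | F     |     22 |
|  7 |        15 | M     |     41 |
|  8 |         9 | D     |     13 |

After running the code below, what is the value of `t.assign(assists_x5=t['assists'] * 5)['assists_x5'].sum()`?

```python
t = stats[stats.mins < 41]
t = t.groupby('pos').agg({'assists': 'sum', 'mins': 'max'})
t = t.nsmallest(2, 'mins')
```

filter rows where mins < 41:
   assists pos  mins
0        7   D    36
1       19   M    25
3        0   F    17
4        8   C    18
5       20   M    12
6       15   F    22
8        9   D    13
group by pos: sum(assists), max(mins):
     assists  mins
pos               
C          8    18
D         16    36
F         15    22
M         39    25
take 2 rows with smallest mins:
     assists  mins
pos               
C          8    18
F         15    22
add column assists_x5 = t['assists'] * 5:
     assists  mins  assists_x5
pos                           
C          8    18          40
F         15    22          75

115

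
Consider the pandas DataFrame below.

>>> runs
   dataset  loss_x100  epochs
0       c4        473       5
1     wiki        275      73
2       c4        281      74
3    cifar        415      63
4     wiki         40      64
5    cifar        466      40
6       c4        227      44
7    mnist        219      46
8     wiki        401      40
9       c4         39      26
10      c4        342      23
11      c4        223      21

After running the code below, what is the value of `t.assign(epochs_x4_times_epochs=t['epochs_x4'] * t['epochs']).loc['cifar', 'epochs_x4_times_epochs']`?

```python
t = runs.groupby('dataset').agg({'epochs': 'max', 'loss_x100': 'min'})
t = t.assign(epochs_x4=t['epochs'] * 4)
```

15876

group by dataset: max(epochs), min(loss_x100):
         epochs  loss_x100
dataset                   
c4           74         39
cifar        63        415
mnist        46        219
wiki         73         40
add column epochs_x4 = t['epochs'] * 4:
         epochs  loss_x100  epochs_x4
dataset                              
c4           74         39        296
cifar        63        415        252
mnist        46        219        184
wiki         73         40        292
add column epochs_x4_times_epochs = t['epochs_x4'] * t['epochs']:
         epochs  loss_x100  epochs_x4  epochs_x4_times_epochs
dataset                                                      
c4           74         39        296                   21904
cifar        63        415        252                   15876
mnist        46        219        184                    8464
wiki         73         40        292                   21316
Taking the value at row 'cifar', column 'epochs_x4_times_epochs' gives 15876.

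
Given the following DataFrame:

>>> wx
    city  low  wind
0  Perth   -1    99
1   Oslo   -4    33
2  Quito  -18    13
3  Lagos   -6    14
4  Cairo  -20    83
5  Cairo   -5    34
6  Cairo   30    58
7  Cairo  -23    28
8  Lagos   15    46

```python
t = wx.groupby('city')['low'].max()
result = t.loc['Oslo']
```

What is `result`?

-4

group by city, max of low:
city
Cairo    30
Lagos    15
Oslo     -4
Perth    -1
Quito   -18
Name: low, dtype: int64
value at index 'Oslo' → -4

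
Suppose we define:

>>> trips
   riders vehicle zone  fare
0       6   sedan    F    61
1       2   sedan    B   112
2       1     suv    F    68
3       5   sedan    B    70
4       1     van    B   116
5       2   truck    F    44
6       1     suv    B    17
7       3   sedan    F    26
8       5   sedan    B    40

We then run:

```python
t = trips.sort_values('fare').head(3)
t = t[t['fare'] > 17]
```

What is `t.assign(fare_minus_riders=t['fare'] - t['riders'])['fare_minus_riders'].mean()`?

sort by fare:
   riders vehicle zone  fare
6       1     suv    B    17
7       3   sedan    F    26
8       5   sedan    B    40
5       2   truck    F    44
0       6   sedan    F    61
2       1     suv    F    68
3       5   sedan    B    70
1       2   sedan    B   112
4       1     van    B   116
take first 3 rows:
   riders vehicle zone  fare
6       1     suv    B    17
7       3   sedan    F    26
8       5   sedan    B    40
filter rows where fare > 17:
   riders vehicle zone  fare
7       3   sedan    F    26
8       5   sedan    B    40
add column fare_minus_riders = t['fare'] - t['riders']:
   riders vehicle zone  fare  fare_minus_riders
7       3   sedan    F    26                 23
8       5   sedan    B    40                 35
Then the mean of column 'fare_minus_riders': 29.0

29.0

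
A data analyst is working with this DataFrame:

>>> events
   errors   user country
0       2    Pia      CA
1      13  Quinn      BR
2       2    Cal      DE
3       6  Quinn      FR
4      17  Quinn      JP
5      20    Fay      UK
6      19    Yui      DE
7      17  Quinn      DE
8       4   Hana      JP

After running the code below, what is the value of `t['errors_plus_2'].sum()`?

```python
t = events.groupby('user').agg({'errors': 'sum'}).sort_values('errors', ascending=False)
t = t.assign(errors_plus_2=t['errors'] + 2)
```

112

group by user, sum of errors:
       errors
user         
Cal         2
Fay        20
Hana        4
Pia         2
Quinn      53
Yui        19
sort by errors descending:
       errors
user         
Quinn      53
Fay        20
Yui        19
Hana        4
Cal         2
Pia         2
add column errors_plus_2 = t['errors'] + 2:
       errors  errors_plus_2
user                        
Quinn      53             55
Fay        20             22
Yui        19             21
Hana        4              6
Cal         2              4
Pia         2              4
The sum of column 'errors_plus_2' is 112.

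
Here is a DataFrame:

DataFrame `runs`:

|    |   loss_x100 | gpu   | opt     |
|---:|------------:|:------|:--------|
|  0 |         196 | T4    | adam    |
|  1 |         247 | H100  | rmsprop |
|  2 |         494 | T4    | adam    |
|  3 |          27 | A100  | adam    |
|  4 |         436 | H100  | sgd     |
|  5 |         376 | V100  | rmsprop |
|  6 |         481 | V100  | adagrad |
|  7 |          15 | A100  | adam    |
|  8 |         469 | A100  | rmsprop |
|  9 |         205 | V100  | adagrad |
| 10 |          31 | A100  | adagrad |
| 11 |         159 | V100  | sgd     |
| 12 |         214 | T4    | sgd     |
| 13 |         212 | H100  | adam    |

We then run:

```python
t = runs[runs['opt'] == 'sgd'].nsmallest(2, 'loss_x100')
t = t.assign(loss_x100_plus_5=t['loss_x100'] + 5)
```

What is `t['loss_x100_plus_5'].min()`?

164

filter rows where opt == 'sgd':
    loss_x100   gpu  opt
4         436  H100  sgd
11        159  V100  sgd
12        214    T4  sgd
take 2 rows with smallest loss_x100:
    loss_x100   gpu  opt
11        159  V100  sgd
12        214    T4  sgd
add column loss_x100_plus_5 = t['loss_x100'] + 5:
    loss_x100   gpu  opt  loss_x100_plus_5
11        159  V100  sgd               164
12        214    T4  sgd               219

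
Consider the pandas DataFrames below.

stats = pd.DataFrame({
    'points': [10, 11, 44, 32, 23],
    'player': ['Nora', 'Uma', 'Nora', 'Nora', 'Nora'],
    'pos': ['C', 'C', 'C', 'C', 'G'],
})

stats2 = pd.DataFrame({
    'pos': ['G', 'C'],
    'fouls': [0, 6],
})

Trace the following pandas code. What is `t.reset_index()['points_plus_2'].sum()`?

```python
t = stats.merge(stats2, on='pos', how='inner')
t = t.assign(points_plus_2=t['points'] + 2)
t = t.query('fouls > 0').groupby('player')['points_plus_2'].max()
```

merge on 'pos' (how='inner') → 5 rows:
   points player pos  fouls
0      10   Nora   C      6
1      11    Uma   C      6
2      44   Nora   C      6
3      32   Nora   C      6
4      23   Nora   G      0
add column points_plus_2 = t['points'] + 2:
   points player pos  fouls  points_plus_2
0      10   Nora   C      6             12
1      11    Uma   C      6             13
2      44   Nora   C      6             46
3      32   Nora   C      6             34
4      23   Nora   G      0             25
filter rows where fouls > 0:
   points player pos  fouls  points_plus_2
0      10   Nora   C      6             12
1      11    Uma   C      6             13
2      44   Nora   C      6             46
3      32   Nora   C      6             34
group by player, max of points_plus_2:
player
Nora    46
Uma     13
Name: points_plus_2, dtype: int64
reset_index():
  player  points_plus_2
0   Nora             46
1    Uma             13
sum of column 'points_plus_2' → 59

59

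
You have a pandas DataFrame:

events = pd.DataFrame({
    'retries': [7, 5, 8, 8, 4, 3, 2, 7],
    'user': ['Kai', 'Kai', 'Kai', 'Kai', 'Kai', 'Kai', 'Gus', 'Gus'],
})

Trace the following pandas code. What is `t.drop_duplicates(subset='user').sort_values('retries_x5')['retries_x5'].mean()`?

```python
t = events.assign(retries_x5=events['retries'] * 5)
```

add column retries_x5 = events['retries'] * 5:
   retries user  retries_x5
0        7  Kai          35
1        5  Kai          25
2        8  Kai          40
3        8  Kai          40
4        4  Kai          20
5        3  Kai          15
6        2  Gus          10
7        7  Gus          35
drop duplicate user (keep=first):
   retries user  retries_x5
0        7  Kai          35
6        2  Gus          10
sort by retries_x5:
   retries user  retries_x5
6        2  Gus          10
0        7  Kai          35
So mean() = 22.5.

22.5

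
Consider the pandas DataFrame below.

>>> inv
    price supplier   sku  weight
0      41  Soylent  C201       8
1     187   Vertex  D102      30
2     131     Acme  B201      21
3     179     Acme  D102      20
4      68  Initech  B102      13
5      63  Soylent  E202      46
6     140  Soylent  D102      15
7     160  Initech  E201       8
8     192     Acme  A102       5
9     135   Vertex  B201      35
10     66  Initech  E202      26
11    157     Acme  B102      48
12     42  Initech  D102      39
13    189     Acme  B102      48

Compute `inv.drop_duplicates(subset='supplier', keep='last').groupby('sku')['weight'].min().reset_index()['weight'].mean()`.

32.6666666667

drop duplicate supplier (keep=last):
    price supplier   sku  weight
6     140  Soylent  D102      15
9     135   Vertex  B201      35
12     42  Initech  D102      39
13    189     Acme  B102      48
group by sku, min of weight:
sku
B102    48
B201    35
D102    15
Name: weight, dtype: int64
reset_index():
    sku  weight
0  B102      48
1  B201      35
2  D102      15
The mean of column 'weight' is 32.6666666667.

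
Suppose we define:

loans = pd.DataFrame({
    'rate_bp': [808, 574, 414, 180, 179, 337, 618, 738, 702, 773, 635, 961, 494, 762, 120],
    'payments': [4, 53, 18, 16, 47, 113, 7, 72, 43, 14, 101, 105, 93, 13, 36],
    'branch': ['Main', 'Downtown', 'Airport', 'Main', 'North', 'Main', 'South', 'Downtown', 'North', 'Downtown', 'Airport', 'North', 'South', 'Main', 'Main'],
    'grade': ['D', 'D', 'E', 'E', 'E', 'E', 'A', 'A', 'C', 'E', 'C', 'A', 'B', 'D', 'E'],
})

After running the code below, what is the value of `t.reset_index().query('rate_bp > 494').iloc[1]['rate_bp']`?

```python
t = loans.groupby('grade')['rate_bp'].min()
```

group by grade, min of rate_bp:
grade
A    618
B    494
C    635
D    574
E    120
Name: rate_bp, dtype: int64
reset_index():
  grade  rate_bp
0     A      618
1     B      494
2     C      635
3     D      574
4     E      120
filter rows where rate_bp > 494:
  grade  rate_bp
0     A      618
2     C      635
3     D      574
Reading off the value at position 1, column 'rate_bp', we get 635.

635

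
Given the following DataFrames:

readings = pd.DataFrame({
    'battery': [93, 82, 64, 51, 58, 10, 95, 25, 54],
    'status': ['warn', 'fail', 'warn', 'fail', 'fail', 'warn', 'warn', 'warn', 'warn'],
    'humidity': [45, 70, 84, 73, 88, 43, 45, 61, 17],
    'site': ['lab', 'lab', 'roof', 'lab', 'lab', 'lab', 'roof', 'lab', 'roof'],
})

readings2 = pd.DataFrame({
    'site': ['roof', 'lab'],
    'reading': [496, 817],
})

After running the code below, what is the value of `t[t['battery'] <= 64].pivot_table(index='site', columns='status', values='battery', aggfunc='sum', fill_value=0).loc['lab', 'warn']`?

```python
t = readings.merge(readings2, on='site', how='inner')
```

merge on 'site' (how='inner') → 9 rows:
   battery status  humidity  site  reading
0       93   warn        45   lab      817
1       82   fail        70   lab      817
2       64   warn        84  roof      496
3       51   fail        73   lab      817
4       58   fail        88   lab      817
5       10   warn        43   lab      817
6       95   warn        45  roof      496
7       25   warn        61   lab      817
8       54   warn        17  roof      496
filter rows where battery <= 64:
   battery status  humidity  site  reading
2       64   warn        84  roof      496
3       51   fail        73   lab      817
4       58   fail        88   lab      817
5       10   warn        43   lab      817
7       25   warn        61   lab      817
8       54   warn        17  roof      496
pivot: rows=site, cols=status, sum(battery):
status  fail  warn
site              
lab      109    35
roof       0   118
value at row 'lab', column 'warn' → 35

35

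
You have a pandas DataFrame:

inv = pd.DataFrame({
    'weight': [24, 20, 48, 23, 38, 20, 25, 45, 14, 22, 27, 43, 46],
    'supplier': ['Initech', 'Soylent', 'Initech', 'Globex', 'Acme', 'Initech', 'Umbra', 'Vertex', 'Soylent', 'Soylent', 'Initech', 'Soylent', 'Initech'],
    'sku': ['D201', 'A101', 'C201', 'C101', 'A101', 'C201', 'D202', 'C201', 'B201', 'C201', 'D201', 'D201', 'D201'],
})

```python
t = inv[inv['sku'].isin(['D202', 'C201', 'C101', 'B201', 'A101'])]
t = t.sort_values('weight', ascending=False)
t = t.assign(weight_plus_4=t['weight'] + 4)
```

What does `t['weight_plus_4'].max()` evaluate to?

52

filter rows where sku in ['D202', 'C201', 'C101', 'B201', 'A101']:
   weight supplier   sku
1      20  Soylent  A101
2      48  Initech  C201
3      23   Globex  C101
4      38     Acme  A101
5      20  Initech  C201
6      25    Umbra  D202
7      45   Vertex  C201
8      14  Soylent  B201
9      22  Soylent  C201
sort by weight descending:
   weight supplier   sku
2      48  Initech  C201
7      45   Vertex  C201
4      38     Acme  A101
6      25    Umbra  D202
3      23   Globex  C101
9      22  Soylent  C201
1      20  Soylent  A101
5      20  Initech  C201
8      14  Soylent  B201
add column weight_plus_4 = t['weight'] + 4:
   weight supplier   sku  weight_plus_4
2      48  Initech  C201             52
7      45   Vertex  C201             49
4      38     Acme  A101             42
6      25    Umbra  D202             29
3      23   Globex  C101             27
9      22  Soylent  C201             26
1      20  Soylent  A101             24
5      20  Initech  C201             24
8      14  Soylent  B201             18
Taking the max of column 'weight_plus_4' gives 52.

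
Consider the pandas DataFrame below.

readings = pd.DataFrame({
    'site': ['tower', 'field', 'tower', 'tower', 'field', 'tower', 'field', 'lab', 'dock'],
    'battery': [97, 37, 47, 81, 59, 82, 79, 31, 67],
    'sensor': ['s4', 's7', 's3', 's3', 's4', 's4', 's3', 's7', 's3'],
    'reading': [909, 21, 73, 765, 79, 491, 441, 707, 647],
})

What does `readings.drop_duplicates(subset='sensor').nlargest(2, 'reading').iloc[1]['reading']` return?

73

drop duplicate sensor (keep=first):
    site  battery sensor  reading
0  tower       97     s4      909
1  field       37     s7       21
2  tower       47     s3       73
take 2 rows with largest reading:
    site  battery sensor  reading
0  tower       97     s4      909
2  tower       47     s3       73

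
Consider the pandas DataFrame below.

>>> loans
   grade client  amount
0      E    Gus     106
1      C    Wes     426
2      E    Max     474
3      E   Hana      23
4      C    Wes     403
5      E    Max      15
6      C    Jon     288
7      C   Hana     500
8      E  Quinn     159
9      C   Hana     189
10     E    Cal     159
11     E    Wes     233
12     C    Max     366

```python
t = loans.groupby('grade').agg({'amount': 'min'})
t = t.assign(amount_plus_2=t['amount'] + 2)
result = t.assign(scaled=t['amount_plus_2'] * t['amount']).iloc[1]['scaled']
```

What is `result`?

group by grade, min of amount:
       amount
grade        
C         189
E          15
add column amount_plus_2 = t['amount'] + 2:
       amount  amount_plus_2
grade                       
C         189            191
E          15             17
add column scaled = t['amount_plus_2'] * t['amount']:
       amount  amount_plus_2  scaled
grade                               
C         189            191   36099
E          15             17     255

255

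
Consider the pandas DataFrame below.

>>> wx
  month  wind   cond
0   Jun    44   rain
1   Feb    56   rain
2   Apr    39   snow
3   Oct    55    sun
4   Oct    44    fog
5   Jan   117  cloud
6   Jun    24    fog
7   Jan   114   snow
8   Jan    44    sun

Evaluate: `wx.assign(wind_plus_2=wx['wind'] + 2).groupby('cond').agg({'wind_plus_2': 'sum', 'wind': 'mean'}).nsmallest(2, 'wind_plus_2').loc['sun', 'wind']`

49.5

add column wind_plus_2 = wx['wind'] + 2:
  month  wind   cond  wind_plus_2
0   Jun    44   rain           46
1   Feb    56   rain           58
2   Apr    39   snow           41
3   Oct    55    sun           57
4   Oct    44    fog           46
5   Jan   117  cloud          119
6   Jun    24    fog           26
7   Jan   114   snow          116
8   Jan    44    sun           46
group by cond: sum(wind_plus_2), mean(wind):
       wind_plus_2   wind
cond                     
cloud          119  117.0
fog             72   34.0
rain           104   50.0
snow           157   76.5
sun            103   49.5
take 2 rows with smallest wind_plus_2:
      wind_plus_2  wind
cond                   
fog            72  34.0
sun           103  49.5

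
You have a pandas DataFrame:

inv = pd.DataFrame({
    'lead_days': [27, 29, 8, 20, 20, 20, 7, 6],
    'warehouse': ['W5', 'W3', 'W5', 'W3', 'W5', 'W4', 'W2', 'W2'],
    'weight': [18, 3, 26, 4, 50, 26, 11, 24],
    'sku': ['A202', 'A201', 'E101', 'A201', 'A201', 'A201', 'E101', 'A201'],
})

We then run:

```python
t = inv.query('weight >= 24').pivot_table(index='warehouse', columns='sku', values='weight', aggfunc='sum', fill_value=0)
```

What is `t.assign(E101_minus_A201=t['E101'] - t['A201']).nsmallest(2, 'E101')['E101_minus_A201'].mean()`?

-25.0

filter rows where weight >= 24:
   lead_days warehouse  weight   sku
2          8        W5      26  E101
4         20        W5      50  A201
5         20        W4      26  A201
7          6        W2      24  A201
pivot: rows=warehouse, cols=sku, sum(weight):
sku        A201  E101
warehouse            
W2           24     0
W4           26     0
W5           50    26
add column E101_minus_A201 = t['E101'] - t['A201']:
sku        A201  E101  E101_minus_A201
warehouse                             
W2           24     0              -24
W4           26     0              -26
W5           50    26              -24
take 2 rows with smallest E101:
sku        A201  E101  E101_minus_A201
warehouse                             
W2           24     0              -24
W4           26     0              -26
Then the mean of column 'E101_minus_A201': -25.0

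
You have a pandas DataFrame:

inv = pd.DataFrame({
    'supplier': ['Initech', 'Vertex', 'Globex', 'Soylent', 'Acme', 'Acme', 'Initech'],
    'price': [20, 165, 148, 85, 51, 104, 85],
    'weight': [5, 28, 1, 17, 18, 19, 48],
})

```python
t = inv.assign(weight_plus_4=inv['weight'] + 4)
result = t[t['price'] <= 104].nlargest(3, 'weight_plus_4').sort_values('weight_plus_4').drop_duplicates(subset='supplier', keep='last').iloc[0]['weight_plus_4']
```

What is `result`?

23

add column weight_plus_4 = inv['weight'] + 4:
  supplier  price  weight  weight_plus_4
0  Initech     20       5              9
1   Vertex    165      28             32
2   Globex    148       1              5
3  Soylent     85      17             21
4     Acme     51      18             22
5     Acme    104      19             23
6  Initech     85      48             52
filter rows where price <= 104:
  supplier  price  weight  weight_plus_4
0  Initech     20       5              9
3  Soylent     85      17             21
4     Acme     51      18             22
5     Acme    104      19             23
6  Initech     85      48             52
take 3 rows with largest weight_plus_4:
  supplier  price  weight  weight_plus_4
6  Initech     85      48             52
5     Acme    104      19             23
4     Acme     51      18             22
sort by weight_plus_4:
  supplier  price  weight  weight_plus_4
4     Acme     51      18             22
5     Acme    104      19             23
6  Initech     85      48             52
drop duplicate supplier (keep=last):
  supplier  price  weight  weight_plus_4
5     Acme    104      19             23
6  Initech     85      48             52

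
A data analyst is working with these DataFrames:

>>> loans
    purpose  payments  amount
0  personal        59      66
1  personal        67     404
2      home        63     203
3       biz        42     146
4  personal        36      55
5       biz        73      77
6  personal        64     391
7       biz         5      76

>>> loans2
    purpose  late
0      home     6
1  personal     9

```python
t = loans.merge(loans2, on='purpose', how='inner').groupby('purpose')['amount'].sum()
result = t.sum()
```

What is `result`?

1119

merge on 'purpose' (how='inner') → 5 rows:
    purpose  payments  amount  late
0  personal        59      66     9
1  personal        67     404     9
2      home        63     203     6
3  personal        36      55     9
4  personal        64     391     9
group by purpose, sum of amount:
purpose
home        203
personal    916
Name: amount, dtype: int64
Reading off the sum of the resulting series, we get 1119.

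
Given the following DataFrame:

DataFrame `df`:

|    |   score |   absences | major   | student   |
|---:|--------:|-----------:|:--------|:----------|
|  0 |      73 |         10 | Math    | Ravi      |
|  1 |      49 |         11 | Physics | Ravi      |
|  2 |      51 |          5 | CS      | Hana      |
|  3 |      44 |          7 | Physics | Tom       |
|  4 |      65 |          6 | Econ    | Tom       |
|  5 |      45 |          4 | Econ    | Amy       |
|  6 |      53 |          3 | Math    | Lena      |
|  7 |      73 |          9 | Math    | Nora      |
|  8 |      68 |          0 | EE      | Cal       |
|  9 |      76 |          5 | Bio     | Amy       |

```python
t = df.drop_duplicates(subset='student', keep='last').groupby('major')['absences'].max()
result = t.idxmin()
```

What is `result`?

EE

drop duplicate student (keep=last):
   score  absences    major student
1     49        11  Physics    Ravi
2     51         5       CS    Hana
4     65         6     Econ     Tom
6     53         3     Math    Lena
7     73         9     Math    Nora
8     68         0       EE     Cal
9     76         5      Bio     Amy
group by major, max of absences:
major
Bio         5
CS          5
EE          0
Econ        6
Math        9
Physics    11
Name: absences, dtype: int64
Hence EE.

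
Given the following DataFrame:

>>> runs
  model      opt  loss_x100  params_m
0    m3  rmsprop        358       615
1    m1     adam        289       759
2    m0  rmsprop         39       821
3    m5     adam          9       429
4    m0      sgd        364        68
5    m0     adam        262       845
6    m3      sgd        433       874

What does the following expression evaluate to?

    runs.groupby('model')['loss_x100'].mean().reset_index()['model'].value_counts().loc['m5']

group by model, mean of loss_x100:
model
m0    221.666667
m1    289.000000
m3    395.500000
m5      9.000000
Name: loss_x100, dtype: float64
reset_index():
  model   loss_x100
0    m0  221.666667
1    m1  289.000000
2    m3  395.500000
3    m5    9.000000
value_counts of model:
model
m0    1
m1    1
m3    1
m5    1
Name: count, dtype: int64

1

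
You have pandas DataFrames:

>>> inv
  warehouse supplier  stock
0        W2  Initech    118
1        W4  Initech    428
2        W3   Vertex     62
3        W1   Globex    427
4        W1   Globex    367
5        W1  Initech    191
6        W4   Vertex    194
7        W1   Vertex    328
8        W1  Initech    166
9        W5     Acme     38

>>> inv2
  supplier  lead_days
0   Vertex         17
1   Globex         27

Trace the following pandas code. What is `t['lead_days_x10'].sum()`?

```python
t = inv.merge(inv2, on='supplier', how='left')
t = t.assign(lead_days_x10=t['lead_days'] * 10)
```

1050.0

merge on 'supplier' (how='left') → 10 rows:
  warehouse supplier  stock  lead_days
0        W2  Initech    118        NaN
1        W4  Initech    428        NaN
2        W3   Vertex     62       17.0
3        W1   Globex    427       27.0
4        W1   Globex    367       27.0
5        W1  Initech    191        NaN
6        W4   Vertex    194       17.0
7        W1   Vertex    328       17.0
8        W1  Initech    166        NaN
9        W5     Acme     38        NaN
add column lead_days_x10 = t['lead_days'] * 10:
  warehouse supplier  stock  lead_days  lead_days_x10
0        W2  Initech    118        NaN            NaN
1        W4  Initech    428        NaN            NaN
2        W3   Vertex     62       17.0          170.0
3        W1   Globex    427       27.0          270.0
4        W1   Globex    367       27.0          270.0
5        W1  Initech    191        NaN            NaN
6        W4   Vertex    194       17.0          170.0
7        W1   Vertex    328       17.0          170.0
8        W1  Initech    166        NaN            NaN
9        W5     Acme     38        NaN            NaN
Finally, sum of column 'lead_days_x10' = 1050.0.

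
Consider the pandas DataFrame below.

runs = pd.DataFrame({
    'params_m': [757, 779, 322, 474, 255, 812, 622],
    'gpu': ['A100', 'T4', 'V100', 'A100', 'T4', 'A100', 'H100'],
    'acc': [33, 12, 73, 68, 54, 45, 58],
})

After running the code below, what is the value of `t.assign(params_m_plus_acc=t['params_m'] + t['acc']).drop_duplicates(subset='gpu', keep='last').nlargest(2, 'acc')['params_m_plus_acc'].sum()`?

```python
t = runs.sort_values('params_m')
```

1075

sort by params_m:
   params_m   gpu  acc
4       255    T4   54
2       322  V100   73
3       474  A100   68
6       622  H100   58
0       757  A100   33
1       779    T4   12
5       812  A100   45
add column params_m_plus_acc = t['params_m'] + t['acc']:
   params_m   gpu  acc  params_m_plus_acc
4       255    T4   54                309
2       322  V100   73                395
3       474  A100   68                542
6       622  H100   58                680
0       757  A100   33                790
1       779    T4   12                791
5       812  A100   45                857
drop duplicate gpu (keep=last):
   params_m   gpu  acc  params_m_plus_acc
2       322  V100   73                395
6       622  H100   58                680
1       779    T4   12                791
5       812  A100   45                857
take 2 rows with largest acc:
   params_m   gpu  acc  params_m_plus_acc
2       322  V100   73                395
6       622  H100   58                680
Taking the sum of column 'params_m_plus_acc' gives 1075.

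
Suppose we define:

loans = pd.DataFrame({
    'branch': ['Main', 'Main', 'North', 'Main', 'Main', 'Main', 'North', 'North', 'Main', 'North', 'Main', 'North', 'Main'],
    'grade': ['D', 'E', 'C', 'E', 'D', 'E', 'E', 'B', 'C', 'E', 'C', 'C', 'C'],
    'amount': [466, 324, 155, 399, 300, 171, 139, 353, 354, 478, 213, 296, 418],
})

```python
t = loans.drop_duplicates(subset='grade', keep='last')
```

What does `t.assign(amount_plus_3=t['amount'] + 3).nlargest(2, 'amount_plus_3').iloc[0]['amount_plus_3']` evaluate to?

drop duplicate grade (keep=last):
   branch grade  amount
4    Main     D     300
7   North     B     353
9   North     E     478
12   Main     C     418
add column amount_plus_3 = t['amount'] + 3:
   branch grade  amount  amount_plus_3
4    Main     D     300            303
7   North     B     353            356
9   North     E     478            481
12   Main     C     418            421
take 2 rows with largest amount_plus_3:
   branch grade  amount  amount_plus_3
9   North     E     478            481
12   Main     C     418            421
Reading off the value at position 0, column 'amount_plus_3', we get 481.

481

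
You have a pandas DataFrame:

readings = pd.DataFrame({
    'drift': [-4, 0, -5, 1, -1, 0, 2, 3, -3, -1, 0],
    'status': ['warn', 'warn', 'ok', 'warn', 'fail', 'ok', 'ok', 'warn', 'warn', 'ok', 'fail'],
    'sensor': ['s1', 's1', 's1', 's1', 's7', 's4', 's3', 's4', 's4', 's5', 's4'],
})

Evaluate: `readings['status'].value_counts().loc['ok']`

value_counts of status:
status
warn    5
ok      4
fail    2
Name: count, dtype: int64

4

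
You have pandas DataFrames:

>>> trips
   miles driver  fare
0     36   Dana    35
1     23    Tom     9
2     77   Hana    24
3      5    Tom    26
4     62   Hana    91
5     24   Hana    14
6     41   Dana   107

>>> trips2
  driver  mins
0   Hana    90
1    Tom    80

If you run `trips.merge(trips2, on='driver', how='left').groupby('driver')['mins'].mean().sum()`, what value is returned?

merge on 'driver' (how='left') → 7 rows:
   miles driver  fare  mins
0     36   Dana    35   NaN
1     23    Tom     9  80.0
2     77   Hana    24  90.0
3      5    Tom    26  80.0
4     62   Hana    91  90.0
5     24   Hana    14  90.0
6     41   Dana   107   NaN
group by driver, mean of mins:
driver
Dana     NaN
Hana    90.0
Tom     80.0
Name: mins, dtype: float64
Taking the sum of the resulting series gives 170.0.

170.0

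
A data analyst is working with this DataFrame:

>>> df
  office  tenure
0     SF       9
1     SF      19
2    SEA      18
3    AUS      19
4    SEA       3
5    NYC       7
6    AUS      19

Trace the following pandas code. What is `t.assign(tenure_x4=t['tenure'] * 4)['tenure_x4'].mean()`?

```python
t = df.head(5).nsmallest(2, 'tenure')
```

take first 5 rows:
  office  tenure
0     SF       9
1     SF      19
2    SEA      18
3    AUS      19
4    SEA       3
take 2 rows with smallest tenure:
  office  tenure
4    SEA       3
0     SF       9
add column tenure_x4 = t['tenure'] * 4:
  office  tenure  tenure_x4
4    SEA       3         12
0     SF       9         36

24.0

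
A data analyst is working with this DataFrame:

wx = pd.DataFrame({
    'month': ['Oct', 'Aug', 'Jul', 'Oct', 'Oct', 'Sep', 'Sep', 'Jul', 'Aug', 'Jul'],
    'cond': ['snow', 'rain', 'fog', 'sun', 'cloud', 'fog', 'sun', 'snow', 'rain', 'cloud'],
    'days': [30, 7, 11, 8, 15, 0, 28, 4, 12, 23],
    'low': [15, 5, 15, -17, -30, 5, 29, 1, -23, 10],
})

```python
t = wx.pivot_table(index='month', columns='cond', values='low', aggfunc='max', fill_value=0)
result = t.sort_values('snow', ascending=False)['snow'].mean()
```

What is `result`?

4.0

pivot: rows=month, cols=cond, max(low):
cond   cloud  fog  rain  snow  sun
month                             
Aug        0    0     5     0    0
Jul       10   15     0     1    0
Oct      -30    0     0    15  -17
Sep        0    5     0     0   29
sort by snow descending:
cond   cloud  fog  rain  snow  sun
month                             
Oct      -30    0     0    15  -17
Jul       10   15     0     1    0
Aug        0    0     5     0    0
Sep        0    5     0     0   29
Then the mean of column 'snow': 4.0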